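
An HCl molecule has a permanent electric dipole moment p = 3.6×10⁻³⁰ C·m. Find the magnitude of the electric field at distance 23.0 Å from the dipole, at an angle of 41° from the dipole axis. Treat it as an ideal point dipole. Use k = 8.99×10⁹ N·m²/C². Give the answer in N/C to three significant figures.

At angle θ the dipole field magnitude is E = (kp/r³)·√(1 + 3cos²θ).
kp/r³ = (8.99×10⁹)(3.60×10⁻³⁰) / (2.30×10⁻⁹)³ = 2.660×10⁶ N/C.
√(1 + 3cos²41°) = √(1 + 3·0.5696) = √2.7088 ≈ 1.6458.
E ≈ 2.660×10⁶ × 1.646 = 4.378×10⁶ N/C.

E ≈ 4.38×10⁶ N/C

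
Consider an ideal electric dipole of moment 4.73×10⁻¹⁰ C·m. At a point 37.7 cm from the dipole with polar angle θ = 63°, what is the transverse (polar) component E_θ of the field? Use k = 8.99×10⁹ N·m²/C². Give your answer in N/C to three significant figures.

E_θ ≈ 70.7 N/C

For a dipole, E_θ = (kp sinθ)/r³.
kp/r³ = (8.99×10⁹)(4.73×10⁻¹⁰)/(0.377)³ = 79.36 N/C.
E_θ = 79.36·sin63° = 70.71 N/C.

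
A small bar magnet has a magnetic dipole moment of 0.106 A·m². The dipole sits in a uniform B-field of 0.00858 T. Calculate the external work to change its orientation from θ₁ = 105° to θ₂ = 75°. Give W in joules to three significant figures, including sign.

W_ext = ΔU = −mB cosθ₂ + mB cosθ₁ = mB(cosθ₁ − cosθ₂).
W = (0.106)(0.00858)·(cos105° − cos75°) = (9.095×10⁻⁴)·(-0.5176) = -4.708×10⁻⁴ J.

W ≈ -4.71×10⁻⁴ J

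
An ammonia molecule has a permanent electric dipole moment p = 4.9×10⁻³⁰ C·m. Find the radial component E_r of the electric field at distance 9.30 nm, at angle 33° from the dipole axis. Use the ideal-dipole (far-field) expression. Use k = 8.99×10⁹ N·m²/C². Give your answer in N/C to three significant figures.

For a dipole, E_r = (2kp cosθ)/r³.
kp/r³ = (8.99×10⁹)(4.90×10⁻³⁰)/(9.30×10⁻⁹)³ = 5.477×10⁴ N/C.
E_r = 2·5.477×10⁴·cos33° = 9.186×10⁴ N/C.

E_r ≈ 9.19×10⁴ N/C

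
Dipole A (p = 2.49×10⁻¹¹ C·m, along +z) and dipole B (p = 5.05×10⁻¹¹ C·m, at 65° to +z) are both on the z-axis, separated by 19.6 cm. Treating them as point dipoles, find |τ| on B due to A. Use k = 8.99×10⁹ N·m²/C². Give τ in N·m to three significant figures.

τ ≈ 2.72×10⁻⁹ N·m

The second dipole sits on the axis of the first, so the field there is axial: E₁ = 2kp₁/r³ along +z.
E₁ = 2(8.99×10⁹)(2.49×10⁻¹¹)/(0.196)³ = 59.46 N/C.
Torque on the second dipole: τ = p₂ E₁ sinθ.
τ = (5.05×10⁻¹¹)(59.46)·sin65° = 2.721×10⁻⁹ N·m.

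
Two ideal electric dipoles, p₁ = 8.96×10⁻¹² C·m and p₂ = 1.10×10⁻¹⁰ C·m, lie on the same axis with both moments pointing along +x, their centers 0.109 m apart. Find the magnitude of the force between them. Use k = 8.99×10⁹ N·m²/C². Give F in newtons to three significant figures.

On-axis field of dipole 1 at distance r: E = 2kp₁/r³. Force on dipole 2 is F = p₂·dE/dr (gradient along axis).
dE/dr = −6kp₁/r⁴, so |F| = 6kp₁p₂/r⁴ (attractive for aligned moments).
F = 6(8.99×10⁹)(8.96×10⁻¹²)(1.10×10⁻¹⁰)/(0.109)⁴ = 3.766×10⁻⁷ N.

F ≈ 3.77×10⁻⁷ N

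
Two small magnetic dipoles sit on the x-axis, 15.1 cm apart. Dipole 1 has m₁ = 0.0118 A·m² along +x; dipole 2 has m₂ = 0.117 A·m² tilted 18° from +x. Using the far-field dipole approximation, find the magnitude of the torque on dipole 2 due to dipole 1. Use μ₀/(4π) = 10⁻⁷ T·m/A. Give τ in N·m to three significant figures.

Dipole B is on the axis of dipole A, so B₁ there is axial: B₁ = (μ₀/4π)·2m₁/r³ along +x.
B₁ = 2(10⁻⁷)(0.0118)/(0.151)³ = 6.855×10⁻⁷ T.
τ = m₂ B₁ sinθ.
τ = (0.117)(6.855×10⁻⁷)·sin18° = 2.478×10⁻⁸ N·m.

τ ≈ 2.48×10⁻⁸ N·m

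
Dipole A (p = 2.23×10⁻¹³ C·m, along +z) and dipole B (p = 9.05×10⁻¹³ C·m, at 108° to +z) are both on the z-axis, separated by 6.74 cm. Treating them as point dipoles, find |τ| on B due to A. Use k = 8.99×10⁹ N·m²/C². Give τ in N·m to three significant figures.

The second dipole sits on the axis of the first, so the field there is axial: E₁ = 2kp₁/r³ along +z.
E₁ = 2(8.99×10⁹)(2.23×10⁻¹³)/(0.0674)³ = 13.10 N/C.
Torque on the second dipole: τ = p₂ E₁ sinθ.
τ = (9.05×10⁻¹³)(13.10)·sin108° = 1.127×10⁻¹¹ N·m.

τ ≈ 1.13×10⁻¹¹ N·m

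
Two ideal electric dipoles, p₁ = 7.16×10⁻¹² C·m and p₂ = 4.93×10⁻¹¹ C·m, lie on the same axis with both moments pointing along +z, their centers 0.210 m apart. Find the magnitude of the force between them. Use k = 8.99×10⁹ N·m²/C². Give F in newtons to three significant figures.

F ≈ 9.79×10⁻⁹ N

On-axis field of dipole 1 at distance r: E = 2kp₁/r³. Force on dipole 2 is F = p₂·dE/dr (gradient along axis).
dE/dr = −6kp₁/r⁴, so |F| = 6kp₁p₂/r⁴ (attractive for aligned moments).
F = 6(8.99×10⁹)(7.16×10⁻¹²)(4.93×10⁻¹¹)/(0.210)⁴ = 9.790×10⁻⁹ N.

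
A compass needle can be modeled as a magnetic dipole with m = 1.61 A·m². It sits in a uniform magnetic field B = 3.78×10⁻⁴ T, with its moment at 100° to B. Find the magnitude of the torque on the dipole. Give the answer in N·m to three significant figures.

Torque on a magnetic dipole: τ = mB sinθ.
τ = (1.61)(3.78×10⁻⁴)·sin100° = 5.993×10⁻⁴ N·m.

τ ≈ 5.99×10⁻⁴ N·m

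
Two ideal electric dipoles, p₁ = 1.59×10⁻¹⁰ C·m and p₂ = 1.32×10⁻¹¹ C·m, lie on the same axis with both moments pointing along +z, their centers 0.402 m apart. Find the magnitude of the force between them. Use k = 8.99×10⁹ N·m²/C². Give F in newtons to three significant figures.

F ≈ 4.33×10⁻⁹ N

On-axis field of dipole 1 at distance r: E = 2kp₁/r³. Force on dipole 2 is F = p₂·dE/dr (gradient along axis).
dE/dr = −6kp₁/r⁴, so |F| = 6kp₁p₂/r⁴ (attractive for aligned moments).
F = 6(8.99×10⁹)(1.59×10⁻¹⁰)(1.32×10⁻¹¹)/(0.402)⁴ = 4.335×10⁻⁹ N.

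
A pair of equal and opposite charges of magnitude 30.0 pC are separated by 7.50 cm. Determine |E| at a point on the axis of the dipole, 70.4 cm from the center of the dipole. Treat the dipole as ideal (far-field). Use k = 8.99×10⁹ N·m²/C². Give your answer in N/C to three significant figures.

E ≈ 0.116 N/C

Dipole moment p = qd = (3.00×10⁻¹¹ C)(0.0750 m) = 2.25×10⁻¹² C·m.
On the dipole axis E = 2kp/r³.
E = 2·(8.99×10⁹)(2.25×10⁻¹²) / (0.704)³ = 0.1159 N/C.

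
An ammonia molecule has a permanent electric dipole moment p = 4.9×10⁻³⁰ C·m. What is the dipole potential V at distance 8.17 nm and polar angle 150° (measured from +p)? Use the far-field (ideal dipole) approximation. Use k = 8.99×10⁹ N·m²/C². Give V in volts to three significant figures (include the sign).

V ≈ -5.72×10⁻⁴ V

The dipole potential is V = kp cosθ / r².
V = (8.99×10⁹)(4.90×10⁻³⁰)·cos150° / (8.17×10⁻⁹)² = -5.715×10⁻⁴ V.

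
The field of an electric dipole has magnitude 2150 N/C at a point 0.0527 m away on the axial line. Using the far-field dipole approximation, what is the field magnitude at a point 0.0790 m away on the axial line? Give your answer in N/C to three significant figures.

E ≈ 638 N/C

Dipole fields scale as 1/r³ in the far field; the geometry is the same at both points.
E₂ = E₁ · (r₁/r₂)³ = 2150 · (0.0527/0.0790)³.
(r₁/r₂)³ = (0.6671)³ = 0.2969.
E₂ ≈ 638.2 N/C.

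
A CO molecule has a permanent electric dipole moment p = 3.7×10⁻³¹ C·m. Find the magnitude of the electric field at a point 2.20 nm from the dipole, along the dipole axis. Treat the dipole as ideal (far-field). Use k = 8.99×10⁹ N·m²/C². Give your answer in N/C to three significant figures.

On the dipole axis E = 2kp/r³.
E = 2·(8.99×10⁹)(3.70×10⁻³¹) / (2.20×10⁻⁹)³ = 6.248×10⁵ N/C.

E ≈ 6.25×10⁵ N/C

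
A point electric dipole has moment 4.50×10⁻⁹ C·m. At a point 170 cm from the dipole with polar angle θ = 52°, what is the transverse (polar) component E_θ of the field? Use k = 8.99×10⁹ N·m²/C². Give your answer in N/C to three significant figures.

For a dipole, E_θ = (kp sinθ)/r³.
kp/r³ = (8.99×10⁹)(4.50×10⁻⁹)/(1.70)³ = 8.234 N/C.
E_θ = 8.234·sin52° = 6.489 N/C.

E_θ ≈ 6.49 N/C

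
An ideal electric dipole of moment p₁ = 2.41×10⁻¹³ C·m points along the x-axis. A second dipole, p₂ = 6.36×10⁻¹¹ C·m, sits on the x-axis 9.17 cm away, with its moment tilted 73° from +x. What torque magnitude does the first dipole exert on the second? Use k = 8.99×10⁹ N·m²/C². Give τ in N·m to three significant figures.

The second dipole sits on the axis of the first, so the field there is axial: E₁ = 2kp₁/r³ along +x.
E₁ = 2(8.99×10⁹)(2.41×10⁻¹³)/(0.0917)³ = 5.620 N/C.
Torque on the second dipole: τ = p₂ E₁ sinθ.
τ = (6.36×10⁻¹¹)(5.620)·sin73° = 3.418×10⁻¹⁰ N·m.

τ ≈ 3.42×10⁻¹⁰ N·m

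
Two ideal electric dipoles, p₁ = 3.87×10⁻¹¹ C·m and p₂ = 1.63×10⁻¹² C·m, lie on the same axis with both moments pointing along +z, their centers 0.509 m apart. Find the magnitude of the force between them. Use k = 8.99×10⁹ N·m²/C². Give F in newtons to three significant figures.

F ≈ 5.07×10⁻¹¹ N

On-axis field of dipole 1 at distance r: E = 2kp₁/r³. Force on dipole 2 is F = p₂·dE/dr (gradient along axis).
dE/dr = −6kp₁/r⁴, so |F| = 6kp₁p₂/r⁴ (attractive for aligned moments).
F = 6(8.99×10⁹)(3.87×10⁻¹¹)(1.63×10⁻¹²)/(0.509)⁴ = 5.069×10⁻¹¹ N.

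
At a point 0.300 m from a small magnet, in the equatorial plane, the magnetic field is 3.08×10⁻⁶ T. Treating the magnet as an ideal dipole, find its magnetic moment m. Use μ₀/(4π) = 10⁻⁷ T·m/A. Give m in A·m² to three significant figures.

In the equatorial plane B = (μ₀/4π)·m/r³, so m = Br³·4π/(μ₀).
m = (3.08×10⁻⁶)·(0.300)³ / (10⁻⁷) = 0.8316 A·m².

m ≈ 0.832 A·m²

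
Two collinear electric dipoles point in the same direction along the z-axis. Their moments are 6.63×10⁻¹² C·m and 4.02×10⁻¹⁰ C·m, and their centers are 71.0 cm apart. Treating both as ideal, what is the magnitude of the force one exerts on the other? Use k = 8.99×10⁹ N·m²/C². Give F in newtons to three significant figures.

F ≈ 5.66×10⁻¹⁰ N

On-axis field of dipole 1 at distance r: E = 2kp₁/r³. Force on dipole 2 is F = p₂·dE/dr (gradient along axis).
dE/dr = −6kp₁/r⁴, so |F| = 6kp₁p₂/r⁴ (attractive for aligned moments).
F = 6(8.99×10⁹)(6.63×10⁻¹²)(4.02×10⁻¹⁰)/(0.710)⁴ = 5.657×10⁻¹⁰ N.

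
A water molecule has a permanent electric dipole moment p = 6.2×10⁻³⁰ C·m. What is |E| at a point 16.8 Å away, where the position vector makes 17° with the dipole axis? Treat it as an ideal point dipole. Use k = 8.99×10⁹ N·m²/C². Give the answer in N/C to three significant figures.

At angle θ the dipole field magnitude is E = (kp/r³)·√(1 + 3cos²θ).
kp/r³ = (8.99×10⁹)(6.20×10⁻³⁰) / (1.68×10⁻⁹)³ = 1.176×10⁷ N/C.
√(1 + 3cos²17°) = √(1 + 3·0.9145) = √3.7436 ≈ 1.9348.
E ≈ 1.176×10⁷ × 1.935 = 2.274×10⁷ N/C.

E ≈ 2.27×10⁷ N/C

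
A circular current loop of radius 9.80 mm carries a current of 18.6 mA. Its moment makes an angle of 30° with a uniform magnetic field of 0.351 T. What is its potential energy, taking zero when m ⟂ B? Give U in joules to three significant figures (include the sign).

U ≈ -1.71×10⁻⁶ J

Magnetic moment m = IA = Iπa² = (0.0186)·π·(0.00980)² = 5.612×10⁻⁶ A·m².
U = −m·B = −mB cosθ.
U = −(5.612×10⁻⁶)(0.351)·cos30° = -1.706×10⁻⁶ J.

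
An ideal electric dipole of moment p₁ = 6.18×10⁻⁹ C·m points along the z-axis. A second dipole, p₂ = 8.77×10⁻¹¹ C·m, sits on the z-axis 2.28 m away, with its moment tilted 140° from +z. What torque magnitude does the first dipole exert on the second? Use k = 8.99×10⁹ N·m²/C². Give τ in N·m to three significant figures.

The second dipole sits on the axis of the first, so the field there is axial: E₁ = 2kp₁/r³ along +z.
E₁ = 2(8.99×10⁹)(6.18×10⁻⁹)/(2.28)³ = 9.375 N/C.
Torque on the second dipole: τ = p₂ E₁ sinθ.
τ = (8.77×10⁻¹¹)(9.375)·sin140° = 5.285×10⁻¹⁰ N·m.

τ ≈ 5.28×10⁻¹⁰ N·m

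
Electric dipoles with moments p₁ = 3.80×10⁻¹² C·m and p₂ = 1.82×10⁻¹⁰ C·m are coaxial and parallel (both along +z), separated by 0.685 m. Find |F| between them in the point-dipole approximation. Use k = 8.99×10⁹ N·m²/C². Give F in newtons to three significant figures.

On-axis field of dipole 1 at distance r: E = 2kp₁/r³. Force on dipole 2 is F = p₂·dE/dr (gradient along axis).
dE/dr = −6kp₁/r⁴, so |F| = 6kp₁p₂/r⁴ (attractive for aligned moments).
F = 6(8.99×10⁹)(3.80×10⁻¹²)(1.82×10⁻¹⁰)/(0.685)⁴ = 1.694×10⁻¹⁰ N.

F ≈ 1.69×10⁻¹⁰ N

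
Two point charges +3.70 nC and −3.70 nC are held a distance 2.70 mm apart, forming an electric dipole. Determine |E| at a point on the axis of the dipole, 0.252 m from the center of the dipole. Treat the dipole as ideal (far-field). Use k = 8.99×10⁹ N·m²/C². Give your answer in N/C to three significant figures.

Dipole moment p = qd = (3.70×10⁻⁹ C)(0.00270 m) = 9.99×10⁻¹² C·m.
On the dipole axis E = 2kp/r³.
E = 2·(8.99×10⁹)(9.99×10⁻¹²) / (0.252)³ = 11.22 N/C.

E ≈ 11.2 N/C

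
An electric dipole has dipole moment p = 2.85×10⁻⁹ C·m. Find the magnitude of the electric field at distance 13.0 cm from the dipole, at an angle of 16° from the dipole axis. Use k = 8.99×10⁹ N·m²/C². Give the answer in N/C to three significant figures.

E ≈ 2.26×10⁴ N/C

At angle θ the dipole field magnitude is E = (kp/r³)·√(1 + 3cos²θ).
kp/r³ = (8.99×10⁹)(2.85×10⁻⁹) / (0.130)³ = 1.166×10⁴ N/C.
√(1 + 3cos²16°) = √(1 + 3·0.9240) = √3.7721 ≈ 1.9422.
E ≈ 1.166×10⁴ × 1.942 = 2.265×10⁴ N/C.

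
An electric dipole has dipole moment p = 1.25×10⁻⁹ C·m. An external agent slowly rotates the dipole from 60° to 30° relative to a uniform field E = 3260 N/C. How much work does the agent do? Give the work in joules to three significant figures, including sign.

W ≈ -1.49×10⁻⁶ J

W_ext = ΔU = U(θ₂) − U(θ₁) = −pE cosθ₂ − (−pE cosθ₁) = pE(cosθ₁ − cosθ₂).
W = (1.25×10⁻⁹)(3260)·(cos60° − cos30°) = (4.075×10⁻⁶)·(-0.3660) = -1.492×10⁻⁶ J.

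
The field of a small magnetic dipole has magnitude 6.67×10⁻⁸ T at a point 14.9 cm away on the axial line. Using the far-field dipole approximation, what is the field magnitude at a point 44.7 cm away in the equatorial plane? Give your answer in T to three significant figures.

B ≈ 1.24×10⁻⁹ T

Dipole fields scale as 1/r³ in the far field.
The axial field is twice the equatorial field at the same r, so the geometry factor is 1/2.
B₂ = B₁ · (1/2) · (r₁/r₂)³ = 6.67×10⁻⁸ · 0.5 · (14.9/44.7)³.
(r₁/r₂)³ = (0.3333)³ = 0.03704.
B₂ ≈ 1.235×10⁻⁹ T.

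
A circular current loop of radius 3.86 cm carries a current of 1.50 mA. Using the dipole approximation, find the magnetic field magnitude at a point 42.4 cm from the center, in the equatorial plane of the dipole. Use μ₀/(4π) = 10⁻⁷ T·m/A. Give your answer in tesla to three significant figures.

Magnetic moment m = IA = Iπa² = (0.00150)·π·(0.0386)² = 7.021×10⁻⁶ A·m².
In the equatorial plane B = (μ₀/4π)·m/r³ (half the axial value).
B = (10⁻⁷)·(7.021×10⁻⁶) / (0.424)³ = 9.211×10⁻¹² T.

B ≈ 9.21×10⁻¹² T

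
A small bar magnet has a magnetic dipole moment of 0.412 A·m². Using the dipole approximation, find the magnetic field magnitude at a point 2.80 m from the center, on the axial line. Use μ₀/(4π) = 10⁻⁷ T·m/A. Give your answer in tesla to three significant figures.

On axis B = (μ₀/4π)·2m/r³.
B = 2·(10⁻⁷)·(0.412) / (2.80)³ = 3.754×10⁻⁹ T.

B ≈ 3.75×10⁻⁹ T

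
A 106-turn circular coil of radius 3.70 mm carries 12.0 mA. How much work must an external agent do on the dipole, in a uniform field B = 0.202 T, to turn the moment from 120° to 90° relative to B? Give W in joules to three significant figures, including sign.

m = NIA = NIπa² = 106·(0.0120)·π·(0.00370)² = 5.471×10⁻⁵ A·m².
W_ext = ΔU = −mB cosθ₂ + mB cosθ₁ = mB(cosθ₁ − cosθ₂).
W = (5.471×10⁻⁵)(0.202)·(cos120° − cos90°) = (1.105×10⁻⁵)·(-0.5000) = -5.526×10⁻⁶ J.

W ≈ -5.53×10⁻⁶ J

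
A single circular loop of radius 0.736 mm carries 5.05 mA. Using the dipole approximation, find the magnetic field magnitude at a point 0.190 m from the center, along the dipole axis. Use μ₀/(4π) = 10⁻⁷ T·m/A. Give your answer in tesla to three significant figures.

Magnetic moment m = IA = Iπa² = (0.00505)·π·(7.36×10⁻⁴)² = 8.594×10⁻⁹ A·m².
On axis B = (μ₀/4π)·2m/r³.
B = 2·(10⁻⁷)·(8.594×10⁻⁹) / (0.190)³ = 2.506×10⁻¹³ T.

B ≈ 2.51×10⁻¹³ T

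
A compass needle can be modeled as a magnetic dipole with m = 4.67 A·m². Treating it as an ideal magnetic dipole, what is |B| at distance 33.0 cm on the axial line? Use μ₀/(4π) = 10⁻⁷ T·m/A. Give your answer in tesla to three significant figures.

B ≈ 2.60×10⁻⁵ T

On axis B = (μ₀/4π)·2m/r³.
B = 2·(10⁻⁷)·(4.67) / (0.330)³ = 2.599×10⁻⁵ T.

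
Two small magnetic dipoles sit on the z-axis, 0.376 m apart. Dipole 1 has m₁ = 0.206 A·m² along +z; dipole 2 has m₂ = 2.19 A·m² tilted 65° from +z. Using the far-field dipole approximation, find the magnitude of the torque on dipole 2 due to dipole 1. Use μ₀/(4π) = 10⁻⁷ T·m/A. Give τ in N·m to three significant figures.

τ ≈ 1.54×10⁻⁶ N·m

Dipole B is on the axis of dipole A, so B₁ there is axial: B₁ = (μ₀/4π)·2m₁/r³ along +z.
B₁ = 2(10⁻⁷)(0.206)/(0.376)³ = 7.751×10⁻⁷ T.
τ = m₂ B₁ sinθ.
τ = (2.19)(7.751×10⁻⁷)·sin65° = 1.538×10⁻⁶ N·m.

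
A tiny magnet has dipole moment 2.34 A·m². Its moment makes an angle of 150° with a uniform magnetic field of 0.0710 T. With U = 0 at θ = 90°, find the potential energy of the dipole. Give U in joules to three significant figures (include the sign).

U ≈ 0.144 J

U = −m·B = −mB cosθ.
U = −(2.34)(0.0710)·cos150° = 0.1439 J.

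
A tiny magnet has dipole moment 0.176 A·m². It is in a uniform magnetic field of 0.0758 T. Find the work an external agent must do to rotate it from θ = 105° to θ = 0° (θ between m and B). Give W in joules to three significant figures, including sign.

W_ext = ΔU = −mB cosθ₂ + mB cosθ₁ = mB(cosθ₁ − cosθ₂).
W = (0.176)(0.0758)·(cos105° − cos0°) = (0.01334)·(-1.2588) = -0.01679 J.

W ≈ -0.0168 J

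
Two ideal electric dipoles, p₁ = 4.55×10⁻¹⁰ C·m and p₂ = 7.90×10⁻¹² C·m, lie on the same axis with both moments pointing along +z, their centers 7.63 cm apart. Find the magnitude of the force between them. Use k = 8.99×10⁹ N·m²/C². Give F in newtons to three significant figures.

F ≈ 5.72×10⁻⁶ N

On-axis field of dipole 1 at distance r: E = 2kp₁/r³. Force on dipole 2 is F = p₂·dE/dr (gradient along axis).
dE/dr = −6kp₁/r⁴, so |F| = 6kp₁p₂/r⁴ (attractive for aligned moments).
F = 6(8.99×10⁹)(4.55×10⁻¹⁰)(7.90×10⁻¹²)/(0.0763)⁴ = 5.721×10⁻⁶ N.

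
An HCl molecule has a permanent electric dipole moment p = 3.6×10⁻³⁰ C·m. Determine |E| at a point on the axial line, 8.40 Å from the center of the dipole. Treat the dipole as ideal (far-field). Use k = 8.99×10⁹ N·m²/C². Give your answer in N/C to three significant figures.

E ≈ 1.09×10⁸ N/C

On the dipole axis E = 2kp/r³.
E = 2·(8.99×10⁹)(3.60×10⁻³⁰) / (8.40×10⁻¹⁰)³ = 1.092×10⁸ N/C.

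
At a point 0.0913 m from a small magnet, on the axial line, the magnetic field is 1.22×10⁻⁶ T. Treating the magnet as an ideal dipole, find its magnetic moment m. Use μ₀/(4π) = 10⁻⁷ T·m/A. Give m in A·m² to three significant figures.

On axis B = (μ₀/4π)·2m/r³, so m = Br³·4π/(μ₀·2).
m = (1.22×10⁻⁶)·(0.0913)³ / (2·10⁻⁷) = 0.004642 A·m².

m ≈ 0.00464 A·m²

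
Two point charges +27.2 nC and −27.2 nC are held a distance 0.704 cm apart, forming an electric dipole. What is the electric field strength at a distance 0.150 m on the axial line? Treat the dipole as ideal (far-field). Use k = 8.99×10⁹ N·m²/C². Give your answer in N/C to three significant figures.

E ≈ 1020 N/C

Dipole moment p = qd = (2.72×10⁻⁸ C)(0.00704 m) = 1.915×10⁻¹⁰ C·m.
On the dipole axis E = 2kp/r³.
E = 2·(8.99×10⁹)(1.915×10⁻¹⁰) / (0.150)³ = 1020 N/C.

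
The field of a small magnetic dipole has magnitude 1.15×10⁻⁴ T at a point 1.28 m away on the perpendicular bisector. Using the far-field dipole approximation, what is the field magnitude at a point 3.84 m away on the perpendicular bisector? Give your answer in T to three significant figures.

B ≈ 4.26×10⁻⁶ T

Dipole fields scale as 1/r³ in the far field; the geometry is the same at both points.
B₂ = B₁ · (r₁/r₂)³ = 1.15×10⁻⁴ · (1.28/3.84)³.
(r₁/r₂)³ = (0.3333)³ = 0.03704.
B₂ ≈ 4.259×10⁻⁶ T.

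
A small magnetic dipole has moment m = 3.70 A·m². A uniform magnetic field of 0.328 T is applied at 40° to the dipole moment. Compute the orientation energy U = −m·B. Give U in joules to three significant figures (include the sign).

U ≈ -0.930 J

U = −m·B = −mB cosθ.
U = −(3.70)(0.328)·cos40° = -0.9297 J.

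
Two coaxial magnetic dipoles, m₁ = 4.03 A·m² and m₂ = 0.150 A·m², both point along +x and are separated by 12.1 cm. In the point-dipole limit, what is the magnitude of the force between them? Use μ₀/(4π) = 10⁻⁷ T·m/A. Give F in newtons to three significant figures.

F ≈ 0.00169 N

On-axis B of dipole 1: B = (μ₀/4π)·2m₁/r³. Force on dipole 2: F = m₂·dB/dr.
dB/dr = −(μ₀/4π)·6m₁/r⁴, so |F| = (μ₀/4π)·6m₁m₂/r⁴.
F = 6(10⁻⁷)(4.03)(0.150)/(0.121)⁴ = 0.001692 N.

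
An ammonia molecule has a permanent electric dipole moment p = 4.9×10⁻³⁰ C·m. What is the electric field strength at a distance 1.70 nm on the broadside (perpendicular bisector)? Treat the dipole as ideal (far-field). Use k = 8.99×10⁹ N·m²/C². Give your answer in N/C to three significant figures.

E ≈ 8.97×10⁶ N/C

In the equatorial plane E = kp/r³.
E = (8.99×10⁹)(4.90×10⁻³⁰) / (1.70×10⁻⁹)³ = 8.966×10⁶ N/C.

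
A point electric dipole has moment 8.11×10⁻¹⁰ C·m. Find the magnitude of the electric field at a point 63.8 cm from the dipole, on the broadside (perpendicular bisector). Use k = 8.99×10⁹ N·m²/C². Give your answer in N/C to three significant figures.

On the perpendicular bisector E = kp/r³ (half the axial value at the same distance).
E = (8.99×10⁹)(8.11×10⁻¹⁰) / (0.638)³ = 28.07 N/C.

E ≈ 28.1 N/C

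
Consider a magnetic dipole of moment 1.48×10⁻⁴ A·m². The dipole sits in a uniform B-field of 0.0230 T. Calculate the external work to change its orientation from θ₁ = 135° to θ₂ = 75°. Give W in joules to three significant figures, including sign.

W_ext = ΔU = −mB cosθ₂ + mB cosθ₁ = mB(cosθ₁ − cosθ₂).
W = (1.48×10⁻⁴)(0.0230)·(cos135° − cos75°) = (3.404×10⁻⁶)·(-0.9659) = -3.288×10⁻⁶ J.

W ≈ -3.29×10⁻⁶ J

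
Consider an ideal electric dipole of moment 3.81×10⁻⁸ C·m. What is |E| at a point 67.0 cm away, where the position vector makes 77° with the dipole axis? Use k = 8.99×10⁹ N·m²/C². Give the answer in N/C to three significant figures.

E ≈ 1220 N/C

At angle θ the dipole field magnitude is E = (kp/r³)·√(1 + 3cos²θ).
kp/r³ = (8.99×10⁹)(3.81×10⁻⁸) / (0.670)³ = 1139 N/C.
√(1 + 3cos²77°) = √(1 + 3·0.0506) = √1.1518 ≈ 1.0732.
E ≈ 1139 × 1.073 = 1222 N/C.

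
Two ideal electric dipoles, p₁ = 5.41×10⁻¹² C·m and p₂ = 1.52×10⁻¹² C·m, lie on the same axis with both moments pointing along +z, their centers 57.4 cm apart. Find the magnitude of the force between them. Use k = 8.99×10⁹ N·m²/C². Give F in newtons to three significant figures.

On-axis field of dipole 1 at distance r: E = 2kp₁/r³. Force on dipole 2 is F = p₂·dE/dr (gradient along axis).
dE/dr = −6kp₁/r⁴, so |F| = 6kp₁p₂/r⁴ (attractive for aligned moments).
F = 6(8.99×10⁹)(5.41×10⁻¹²)(1.52×10⁻¹²)/(0.574)⁴ = 4.086×10⁻¹² N.

F ≈ 4.09×10⁻¹² N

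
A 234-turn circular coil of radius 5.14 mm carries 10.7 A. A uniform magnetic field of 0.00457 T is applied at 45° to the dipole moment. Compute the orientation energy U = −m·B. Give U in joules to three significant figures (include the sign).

m = NIA = NIπa² = 234·(10.7)·π·(0.00514)² = 0.2078 A·m².
U = −m·B = −mB cosθ.
U = −(0.2078)(0.00457)·cos45° = -6.715×10⁻⁴ J.

U ≈ -6.72×10⁻⁴ J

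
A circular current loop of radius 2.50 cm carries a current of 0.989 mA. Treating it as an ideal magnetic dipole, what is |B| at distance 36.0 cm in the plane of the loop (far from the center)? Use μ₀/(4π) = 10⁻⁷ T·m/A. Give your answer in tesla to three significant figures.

Magnetic moment m = IA = Iπa² = (9.89×10⁻⁴)·π·(0.0250)² = 1.942×10⁻⁶ A·m².
In the equatorial plane B = (μ₀/4π)·m/r³ (half the axial value).
B = (10⁻⁷)·(1.942×10⁻⁶) / (0.360)³ = 4.162×10⁻¹² T.

B ≈ 4.16×10⁻¹² T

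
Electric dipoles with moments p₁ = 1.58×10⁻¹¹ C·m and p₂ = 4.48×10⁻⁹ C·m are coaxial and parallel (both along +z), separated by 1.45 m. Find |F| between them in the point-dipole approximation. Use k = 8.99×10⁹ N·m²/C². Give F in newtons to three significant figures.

F ≈ 8.64×10⁻¹⁰ N

On-axis field of dipole 1 at distance r: E = 2kp₁/r³. Force on dipole 2 is F = p₂·dE/dr (gradient along axis).
dE/dr = −6kp₁/r⁴, so |F| = 6kp₁p₂/r⁴ (attractive for aligned moments).
F = 6(8.99×10⁹)(1.58×10⁻¹¹)(4.48×10⁻⁹)/(1.45)⁴ = 8.637×10⁻¹⁰ N.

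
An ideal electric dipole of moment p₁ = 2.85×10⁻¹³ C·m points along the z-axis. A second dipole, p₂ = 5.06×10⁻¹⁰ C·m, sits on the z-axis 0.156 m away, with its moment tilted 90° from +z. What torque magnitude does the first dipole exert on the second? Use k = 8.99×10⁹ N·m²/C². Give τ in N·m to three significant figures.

τ ≈ 6.83×10⁻¹⁰ N·m

The second dipole sits on the axis of the first, so the field there is axial: E₁ = 2kp₁/r³ along +z.
E₁ = 2(8.99×10⁹)(2.85×10⁻¹³)/(0.156)³ = 1.350 N/C.
Torque on the second dipole: τ = p₂ E₁ sinθ.
τ = (5.06×10⁻¹⁰)(1.350)·sin90° = 6.830×10⁻¹⁰ N·m.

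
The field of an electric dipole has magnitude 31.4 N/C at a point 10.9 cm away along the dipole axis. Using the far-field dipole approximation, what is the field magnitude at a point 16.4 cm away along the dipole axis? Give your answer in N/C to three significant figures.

Dipole fields scale as 1/r³ in the far field; the geometry is the same at both points.
E₂ = E₁ · (r₁/r₂)³ = 31.4 · (10.9/16.4)³.
(r₁/r₂)³ = (0.6646)³ = 0.2936.
E₂ ≈ 9.219 N/C.

E ≈ 9.22 N/C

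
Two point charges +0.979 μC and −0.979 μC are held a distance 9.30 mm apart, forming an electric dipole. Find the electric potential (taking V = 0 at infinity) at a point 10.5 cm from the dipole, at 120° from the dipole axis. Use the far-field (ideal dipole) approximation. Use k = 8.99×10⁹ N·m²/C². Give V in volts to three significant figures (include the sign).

Dipole moment p = qd = (9.79×10⁻⁷ C)(0.00930 m) = 9.105×10⁻⁹ C·m.
The dipole potential is V = kp cosθ / r².
V = (8.99×10⁹)(9.105×10⁻⁹)·cos120° / (0.105)² = -3712 V.

V ≈ -3710 V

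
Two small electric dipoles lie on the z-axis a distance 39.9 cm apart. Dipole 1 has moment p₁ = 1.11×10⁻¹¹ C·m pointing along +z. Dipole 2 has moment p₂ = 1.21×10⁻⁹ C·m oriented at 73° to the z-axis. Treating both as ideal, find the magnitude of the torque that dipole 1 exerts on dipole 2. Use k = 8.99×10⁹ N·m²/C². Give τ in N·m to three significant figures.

τ ≈ 3.64×10⁻⁹ N·m

The second dipole sits on the axis of the first, so the field there is axial: E₁ = 2kp₁/r³ along +z.
E₁ = 2(8.99×10⁹)(1.11×10⁻¹¹)/(0.399)³ = 3.142 N/C.
Torque on the second dipole: τ = p₂ E₁ sinθ.
τ = (1.21×10⁻⁹)(3.142)·sin73° = 3.636×10⁻⁹ N·m.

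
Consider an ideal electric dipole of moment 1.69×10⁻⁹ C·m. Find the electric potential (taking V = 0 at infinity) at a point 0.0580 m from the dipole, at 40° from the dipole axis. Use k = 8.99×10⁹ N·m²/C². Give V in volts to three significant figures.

V ≈ 3460 V

The dipole potential is V = kp cosθ / r².
V = (8.99×10⁹)(1.69×10⁻⁹)·cos40° / (0.0580)² = 3460 V.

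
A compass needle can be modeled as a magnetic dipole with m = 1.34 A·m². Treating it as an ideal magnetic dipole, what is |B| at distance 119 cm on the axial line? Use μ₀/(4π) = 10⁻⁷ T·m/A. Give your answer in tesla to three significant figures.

On axis B = (μ₀/4π)·2m/r³.
B = 2·(10⁻⁷)·(1.34) / (1.19)³ = 1.590×10⁻⁷ T.

B ≈ 1.59×10⁻⁷ T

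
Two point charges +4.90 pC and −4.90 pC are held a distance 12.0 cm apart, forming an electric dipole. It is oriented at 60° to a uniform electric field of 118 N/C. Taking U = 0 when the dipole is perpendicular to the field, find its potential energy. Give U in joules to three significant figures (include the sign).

Dipole moment p = qd = (4.90×10⁻¹² C)(0.120 m) = 5.88×10⁻¹³ C·m.
U = −p·E = −pE cosθ.
U = −(5.88×10⁻¹³)(118)·cos60° = -3.469×10⁻¹¹ J.

U ≈ -3.47×10⁻¹¹ J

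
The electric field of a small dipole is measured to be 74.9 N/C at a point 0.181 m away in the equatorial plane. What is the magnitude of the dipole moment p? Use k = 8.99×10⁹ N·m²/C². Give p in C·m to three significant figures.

In the equatorial plane E = kp/r³, so p = Er³/(k).
p = (74.9)·(0.181)³ / (8.99×10⁹) = 4.940×10⁻¹¹ C·m.

p ≈ 4.94×10⁻¹¹ C·m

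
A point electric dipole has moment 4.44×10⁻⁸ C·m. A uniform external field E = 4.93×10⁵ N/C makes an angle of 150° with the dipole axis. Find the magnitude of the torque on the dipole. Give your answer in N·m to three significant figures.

τ ≈ 0.0109 N·m

Torque on an electric dipole: τ = pE sinθ.
τ = (4.44×10⁻⁸)(4.93×10⁵)·sin150° = 0.01094 N·m.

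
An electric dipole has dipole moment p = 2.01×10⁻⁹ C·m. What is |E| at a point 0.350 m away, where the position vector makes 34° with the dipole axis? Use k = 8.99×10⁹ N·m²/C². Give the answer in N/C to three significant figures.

E ≈ 737 N/C

At angle θ the dipole field magnitude is E = (kp/r³)·√(1 + 3cos²θ).
kp/r³ = (8.99×10⁹)(2.01×10⁻⁹) / (0.350)³ = 421.5 N/C.
√(1 + 3cos²34°) = √(1 + 3·0.6873) = √3.0619 ≈ 1.7498.
E ≈ 421.5 × 1.750 = 737.5 N/C.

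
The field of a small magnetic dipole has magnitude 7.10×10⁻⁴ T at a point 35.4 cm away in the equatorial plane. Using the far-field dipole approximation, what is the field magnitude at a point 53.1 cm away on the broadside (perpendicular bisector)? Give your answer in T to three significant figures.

Dipole fields scale as 1/r³ in the far field; the geometry is the same at both points.
B₂ = B₁ · (r₁/r₂)³ = 7.10×10⁻⁴ · (35.4/53.1)³.
(r₁/r₂)³ = (0.6667)³ = 0.2963.
B₂ ≈ 2.104×10⁻⁴ T.

B ≈ 2.10×10⁻⁴ T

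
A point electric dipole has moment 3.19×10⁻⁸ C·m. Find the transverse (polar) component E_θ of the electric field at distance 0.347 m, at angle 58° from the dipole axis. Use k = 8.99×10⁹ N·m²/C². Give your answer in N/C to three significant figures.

For a dipole, E_θ = (kp sinθ)/r³.
kp/r³ = (8.99×10⁹)(3.19×10⁻⁸)/(0.347)³ = 6864 N/C.
E_θ = 6864·sin58° = 5821 N/C.

E_θ ≈ 5820 N/C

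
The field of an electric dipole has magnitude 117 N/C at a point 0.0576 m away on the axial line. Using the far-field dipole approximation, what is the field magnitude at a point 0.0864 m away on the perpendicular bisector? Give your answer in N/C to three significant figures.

E ≈ 17.3 N/C

Dipole fields scale as 1/r³ in the far field.
The axial field is twice the equatorial field at the same r, so the geometry factor is 1/2.
E₂ = E₁ · (1/2) · (r₁/r₂)³ = 117 · 0.5 · (0.0576/0.0864)³.
(r₁/r₂)³ = (0.6667)³ = 0.2963.
E₂ ≈ 17.33 N/C.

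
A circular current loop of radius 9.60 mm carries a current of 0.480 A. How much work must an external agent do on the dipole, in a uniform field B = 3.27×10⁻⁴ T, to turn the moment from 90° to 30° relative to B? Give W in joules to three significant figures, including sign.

Magnetic moment m = IA = Iπa² = (0.480)·π·(0.00960)² = 1.39×10⁻⁴ A·m².
W_ext = ΔU = −mB cosθ₂ + mB cosθ₁ = mB(cosθ₁ − cosθ₂).
W = (1.39×10⁻⁴)(3.27×10⁻⁴)·(cos90° − cos30°) = (4.545×10⁻⁸)·(-0.8660) = -3.936×10⁻⁸ J.

W ≈ -3.94×10⁻⁸ J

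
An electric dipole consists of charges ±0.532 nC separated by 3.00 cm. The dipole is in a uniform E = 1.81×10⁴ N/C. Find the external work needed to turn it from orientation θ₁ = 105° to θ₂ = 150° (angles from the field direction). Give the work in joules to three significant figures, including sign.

Dipole moment p = qd = (5.32×10⁻¹⁰ C)(0.0300 m) = 1.596×10⁻¹¹ C·m.
W_ext = ΔU = U(θ₂) − U(θ₁) = −pE cosθ₂ − (−pE cosθ₁) = pE(cosθ₁ − cosθ₂).
W = (1.596×10⁻¹¹)(1.81×10⁴)·(cos105° − cos150°) = (2.889×10⁻⁷)·(+0.6072) = 1.754×10⁻⁷ J.

W ≈ 1.75×10⁻⁷ J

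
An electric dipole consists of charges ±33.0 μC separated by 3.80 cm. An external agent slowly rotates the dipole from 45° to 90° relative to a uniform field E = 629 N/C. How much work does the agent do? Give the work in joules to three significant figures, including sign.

Dipole moment p = qd = (3.30×10⁻⁵ C)(0.0380 m) = 1.254×10⁻⁶ C·m.
W_ext = ΔU = U(θ₂) − U(θ₁) = −pE cosθ₂ − (−pE cosθ₁) = pE(cosθ₁ − cosθ₂).
W = (1.254×10⁻⁶)(629)·(cos45° − cos90°) = (7.888×10⁻⁴)·(+0.7071) = 5.577×10⁻⁴ J.

W ≈ 5.58×10⁻⁴ J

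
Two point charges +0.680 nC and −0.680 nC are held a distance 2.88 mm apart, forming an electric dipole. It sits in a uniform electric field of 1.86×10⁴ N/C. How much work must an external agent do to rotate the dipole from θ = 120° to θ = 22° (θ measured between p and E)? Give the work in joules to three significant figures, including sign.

W ≈ -5.20×10⁻⁸ J

Dipole moment p = qd = (6.80×10⁻¹⁰ C)(0.00288 m) = 1.958×10⁻¹² C·m.
W_ext = ΔU = U(θ₂) − U(θ₁) = −pE cosθ₂ − (−pE cosθ₁) = pE(cosθ₁ − cosθ₂).
W = (1.958×10⁻¹²)(1.86×10⁴)·(cos120° − cos22°) = (3.642×10⁻⁸)·(-1.4272) = -5.198×10⁻⁸ J.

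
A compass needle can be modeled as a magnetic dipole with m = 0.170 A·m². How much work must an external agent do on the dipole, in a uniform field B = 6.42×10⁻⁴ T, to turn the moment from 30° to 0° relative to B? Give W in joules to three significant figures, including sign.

W ≈ -1.46×10⁻⁵ J

W_ext = ΔU = −mB cosθ₂ + mB cosθ₁ = mB(cosθ₁ − cosθ₂).
W = (0.170)(6.42×10⁻⁴)·(cos30° − cos0°) = (1.091×10⁻⁴)·(-0.1340) = -1.462×10⁻⁵ J.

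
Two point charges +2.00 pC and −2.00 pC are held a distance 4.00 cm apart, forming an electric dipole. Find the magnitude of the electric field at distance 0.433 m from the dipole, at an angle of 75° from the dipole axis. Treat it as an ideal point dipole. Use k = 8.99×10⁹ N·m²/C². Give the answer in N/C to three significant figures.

E ≈ 0.00971 N/C

Dipole moment p = qd = (2.00×10⁻¹² C)(0.0400 m) = 8.00×10⁻¹⁴ C·m.
At angle θ the dipole field magnitude is E = (kp/r³)·√(1 + 3cos²θ).
kp/r³ = (8.99×10⁹)(8.00×10⁻¹⁴) / (0.433)³ = 0.008859 N/C.
√(1 + 3cos²75°) = √(1 + 3·0.0670) = √1.2010 ≈ 1.0959.
E ≈ 0.008859 × 1.096 = 0.009708 N/C.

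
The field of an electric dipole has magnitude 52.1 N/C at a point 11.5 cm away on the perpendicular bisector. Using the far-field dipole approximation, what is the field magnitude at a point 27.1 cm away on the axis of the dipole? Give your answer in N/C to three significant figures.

Dipole fields scale as 1/r³ in the far field.
The axial field is twice the equatorial field at the same r, so the geometry factor is 2/1.
E₂ = E₁ · (2/1) · (r₁/r₂)³ = 52.1 · 2 · (11.5/27.1)³.
(r₁/r₂)³ = (0.4244)³ = 0.07642.
E₂ ≈ 7.963 N/C.

E ≈ 7.96 N/C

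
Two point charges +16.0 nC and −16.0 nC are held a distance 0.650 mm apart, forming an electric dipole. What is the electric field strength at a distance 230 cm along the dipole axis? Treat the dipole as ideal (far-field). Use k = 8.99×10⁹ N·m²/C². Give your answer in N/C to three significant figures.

E ≈ 0.0154 N/C

Dipole moment p = qd = (1.60×10⁻⁸ C)(6.50×10⁻⁴ m) = 1.04×10⁻¹¹ C·m.
On the dipole axis E = 2kp/r³.
E = 2·(8.99×10⁹)(1.04×10⁻¹¹) / (2.30)³ = 0.01537 N/C.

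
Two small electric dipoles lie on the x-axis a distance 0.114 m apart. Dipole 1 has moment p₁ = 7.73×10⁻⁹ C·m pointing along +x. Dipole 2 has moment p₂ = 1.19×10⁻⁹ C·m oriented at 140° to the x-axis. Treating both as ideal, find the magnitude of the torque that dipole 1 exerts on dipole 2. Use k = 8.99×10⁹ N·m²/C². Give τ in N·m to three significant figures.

The second dipole sits on the axis of the first, so the field there is axial: E₁ = 2kp₁/r³ along +x.
E₁ = 2(8.99×10⁹)(7.73×10⁻⁹)/(0.114)³ = 9.381×10⁴ N/C.
Torque on the second dipole: τ = p₂ E₁ sinθ.
τ = (1.19×10⁻⁹)(9.381×10⁴)·sin140° = 7.176×10⁻⁵ N·m.

τ ≈ 7.18×10⁻⁵ N·m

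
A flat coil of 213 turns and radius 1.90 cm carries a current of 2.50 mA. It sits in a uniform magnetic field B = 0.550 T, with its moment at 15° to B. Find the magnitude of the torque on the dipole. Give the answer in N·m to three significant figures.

τ ≈ 8.60×10⁻⁵ N·m

m = NIA = NIπa² = 213·(0.00250)·π·(0.0190)² = 6.039×10⁻⁴ A·m².
Torque on a magnetic dipole: τ = mB sinθ.
τ = (6.039×10⁻⁴)(0.550)·sin15° = 8.597×10⁻⁵ N·m.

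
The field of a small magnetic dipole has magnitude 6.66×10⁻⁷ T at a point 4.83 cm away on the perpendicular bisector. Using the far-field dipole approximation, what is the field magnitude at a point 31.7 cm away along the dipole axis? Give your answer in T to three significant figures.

Dipole fields scale as 1/r³ in the far field.
The axial field is twice the equatorial field at the same r, so the geometry factor is 2/1.
B₂ = B₁ · (2/1) · (r₁/r₂)³ = 6.66×10⁻⁷ · 2 · (4.83/31.7)³.
(r₁/r₂)³ = (0.1524)³ = 0.003537.
B₂ ≈ 4.712×10⁻⁹ T.

B ≈ 4.71×10⁻⁹ T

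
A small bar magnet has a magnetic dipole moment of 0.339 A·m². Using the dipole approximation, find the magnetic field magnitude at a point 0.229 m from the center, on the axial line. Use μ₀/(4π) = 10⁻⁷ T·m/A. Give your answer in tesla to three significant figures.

B ≈ 5.65×10⁻⁶ T

On axis B = (μ₀/4π)·2m/r³.
B = 2·(10⁻⁷)·(0.339) / (0.229)³ = 5.646×10⁻⁶ T.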